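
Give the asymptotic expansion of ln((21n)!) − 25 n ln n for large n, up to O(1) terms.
ln((21n)!) − 25 n ln n = −4 n ln n + 21(ln 21 − 1) n + (1/2) ln(2π·21n) + O(1/n)

Stirling: ln((21n)!) = 21n ln(21n) − 21n + (1/2) ln(2π·21n) + O(1/n).
Expand 21n ln(21n) = 21n (ln n + ln 21) = 21n ln n + 21n ln 21.
Subtract 25n ln n: leading term is (21 − 25) n ln n = −4 n ln n. The next term is 21n ln 21 − 21n = 21(ln 21 − 1) n. Then the (1/2) ln(2π·21n) correction.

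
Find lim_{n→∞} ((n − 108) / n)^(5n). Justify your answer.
lim = e^(−540)

Rewrite as (1 − 108/n)^(5n). By the standard limit (1 + x/n)^n → e^x, we have (1 − 108/n)^n → e^(−108), and raising to the 5th power gives e^(−540).
More precisely, ln[(1 − 108/n)^(5n)] = 5n · ln(1 − 108/n) = 5n · (-108/n + O(1/n^2)) = -540 + O(1/n) → -540.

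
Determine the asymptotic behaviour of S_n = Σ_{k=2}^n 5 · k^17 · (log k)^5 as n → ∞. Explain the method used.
S_n ~ 5 · n^18 · (log n)^5 / 18

By integral comparison, S_n = ∫_1^n 5 · x^17 · (log x)^5 dx + O(n^17 · (log n)^5). For the integral, the leading term of ∫_1^n x^17 (log x)^5 dx is n^18/18 · (log n)^5 (by repeated integration by parts; each step lowers the log-exponent and produces a relatively O(1/log n) correction). Hence S_n ~ 5 · n^18 · (log n)^5 / 18.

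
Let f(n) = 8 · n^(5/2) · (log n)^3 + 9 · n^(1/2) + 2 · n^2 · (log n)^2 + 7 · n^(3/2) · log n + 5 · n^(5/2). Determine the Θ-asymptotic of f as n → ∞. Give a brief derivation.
f(n) ∈ Θ(n^(5/2) · (log n)^3)

Compare the terms by growth order. For large n, n^a · (log n)^b dominates n^a' · (log n)^b' iff a > a', or (a = a' and b > b'). Ranking the 5 terms shows the dominant one is 8 · n^(5/2) · (log n)^3. Hence f(n) ∈ Θ(n^(5/2) · (log n)^3).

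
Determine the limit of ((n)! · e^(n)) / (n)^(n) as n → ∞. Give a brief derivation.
lim = ∞

Stirling: (n)! ~ sqrt(2π·n) · (n/e)^(n). Hence
  (n)! · e^(n) / (n)^(n) ~ sqrt(2π·n) = sqrt(2π) · sqrt(n) → ∞.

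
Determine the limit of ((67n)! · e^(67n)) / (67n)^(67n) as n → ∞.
lim = ∞

Stirling: (67n)! ~ sqrt(2π·67n) · (67n/e)^(67n). Hence
  (67n)! · e^(67n) / (67n)^(67n) ~ sqrt(2π·67n) = sqrt(2π·67) · sqrt(n) → ∞.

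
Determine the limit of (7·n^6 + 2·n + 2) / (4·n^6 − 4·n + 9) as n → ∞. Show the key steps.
lim = 7/4

For large n the leading n^6 terms dominate both numerator and denominator. Dividing top and bottom by n^6, every other term tends to 0, leaving 7/4.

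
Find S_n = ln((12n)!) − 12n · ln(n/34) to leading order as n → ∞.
S_n ~ 12n · (ln 408 − 1) + O(ln n)

Stirling: ln((12n)!) = 12n ln(12n) − 12n + O(ln n).
  S_n = 12n ln(12n) − 12n − 12n ln(n/34) + O(ln n)
      = 12n ln(12n) − 12n ln n + 12n ln 34 − 12n + O(ln n)
      = 12n ln 12 + 12n ln 34 − 12n + O(ln n)
      = 12n (ln 408 − 1) + O(ln n).
Numerically ln(408) − 1 ≈ 5.0113.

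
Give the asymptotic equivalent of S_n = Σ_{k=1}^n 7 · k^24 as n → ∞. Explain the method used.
S_n ~ 7 · n^25 / 25

By integral comparison (Euler-Maclaurin), Σ_{k=1}^n 7 · k^24 = 7 · ∫_0^n x^24 dx + O(n^24) = 7 · n^25/25 + O(n^24). (Equivalently, Faulhaber's formula gives the same leading term.)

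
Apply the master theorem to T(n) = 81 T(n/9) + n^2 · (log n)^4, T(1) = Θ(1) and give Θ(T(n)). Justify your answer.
T(n) = Θ(n^2 · (log n)^5)

Here log_9 81 = 2 and f(n) = n^2 · (log n)^4 = Θ(n^(log_9 81) · (log n)^4). This is the extended Case 2 of the master theorem (f matches the critical exponent up to log factors), giving T(n) = Θ(n^(log_9 81) · (log n)^(4+1)) = Θ(n^2 · (log n)^5).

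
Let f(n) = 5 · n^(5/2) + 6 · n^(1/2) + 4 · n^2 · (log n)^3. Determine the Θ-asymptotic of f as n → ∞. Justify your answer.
f(n) ∈ Θ(n^(5/2))

Compare the terms by growth order. For large n, n^a · (log n)^b dominates n^a' · (log n)^b' iff a > a', or (a = a' and b > b'). Ranking the 3 terms shows the dominant one is 5 · n^(5/2). Hence f(n) ∈ Θ(n^(5/2)).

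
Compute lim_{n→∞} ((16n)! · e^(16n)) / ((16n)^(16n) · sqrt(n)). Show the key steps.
lim = sqrt(2π·16)

Stirling: (16n)! ~ sqrt(2π·16n) · (16n/e)^(16n). Hence
  (16n)! · e^(16n) / (16n)^(16n) ~ sqrt(2π·16n).
Dividing by sqrt(n): sqrt(2π·16n) / sqrt(n) = sqrt(2π·16) · n^((1−1)/2), so the limit is sqrt(2π·16).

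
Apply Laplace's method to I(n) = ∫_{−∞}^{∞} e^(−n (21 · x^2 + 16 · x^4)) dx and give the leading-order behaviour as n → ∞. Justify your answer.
I(n) ~ sqrt(π/(21n))

φ(x) = 21 · x^2 + 16 · x^4 has its unique global minimum at x* = 0 (since φ'(x) = 42x + 64x^3 = 0 only at x = 0 for real x with both coefficients positive, and φ → ∞ as |x| → ∞). At x* = 0, φ(0) = 0 and φ''(0) = 42. Laplace's method then gives
  I(n) ~ sqrt(2π / (n · φ''(0))) · e^(−n φ(0)) = sqrt(2π / (42n)) = sqrt(π/(21n)).
The 16 · x^4 term contributes only at subleading order (an O(1/n) relative correction).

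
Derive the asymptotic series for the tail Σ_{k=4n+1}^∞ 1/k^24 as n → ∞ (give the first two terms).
Σ_{k>4n} 1/k^24 = 1/(23 · (4n)^23) − 1/(2 · (4n)^24) + O(1/(4n)^25)

Compare to the integral: ∫_{4n}^∞ x^(−24) dx = [−x^(−23)/23]_{4n}^∞ = 1/((24−1)·(4n)^23). The Euler-Maclaurin correction adds −f(4n)/2 = −1/(2·(4n)^24). Euler-Maclaurin then gives
  Σ_{k>4n} 1/k^24 = ∫_{4n}^∞ dx/x^24 − 1/(2·(4n)^24) + O(1/(4n)^25).
(Equivalently this is ζ(24) − Σ_{k≤4n} 1/k^24.)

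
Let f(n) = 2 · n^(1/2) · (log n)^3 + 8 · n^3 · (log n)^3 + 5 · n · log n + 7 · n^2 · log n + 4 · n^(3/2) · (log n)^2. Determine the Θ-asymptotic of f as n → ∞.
f(n) ∈ Θ(n^3 · (log n)^3)

Compare the terms by growth order. For large n, n^a · (log n)^b dominates n^a' · (log n)^b' iff a > a', or (a = a' and b > b'). Ranking the 5 terms shows the dominant one is 8 · n^3 · (log n)^3. Hence f(n) ∈ Θ(n^3 · (log n)^3).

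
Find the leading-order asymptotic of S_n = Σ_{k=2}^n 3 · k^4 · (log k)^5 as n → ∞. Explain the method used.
S_n ~ 3 · n^5 · (log n)^5 / 5

By integral comparison, S_n = ∫_1^n 3 · x^4 · (log x)^5 dx + O(n^4 · (log n)^5). For the integral, the leading term of ∫_1^n x^4 (log x)^5 dx is n^5/5 · (log n)^5 (by repeated integration by parts; each step lowers the log-exponent and produces a relatively O(1/log n) correction). Hence S_n ~ 3 · n^5 · (log n)^5 / 5.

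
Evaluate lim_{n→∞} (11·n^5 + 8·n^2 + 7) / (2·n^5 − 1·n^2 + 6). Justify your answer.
lim = 11/2

For large n the leading n^5 terms dominate both numerator and denominator. Dividing top and bottom by n^5, every other term tends to 0, leaving 11/2.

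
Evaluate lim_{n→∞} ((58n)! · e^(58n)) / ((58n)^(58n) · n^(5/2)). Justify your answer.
lim = 0

Stirling: (58n)! ~ sqrt(2π·58n) · (58n/e)^(58n). Hence
  (58n)! · e^(58n) / (58n)^(58n) ~ sqrt(2π·58n).
Dividing by n^(5/2): sqrt(2π·58n) / n^(5/2) = sqrt(2π·58) · n^((1−5)/2), so the expression behaves like sqrt(2π·58) · n^((1−5)/2) → 0.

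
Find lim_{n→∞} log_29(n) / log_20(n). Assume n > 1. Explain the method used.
lim = ln(20) / ln(29) = log_29(20)

Change of base: log_29(n) = ln n / ln 29 and log_20(n) = ln n / ln 20. The ratio is (ln n / ln 29) · (ln 20 / ln n) = ln 20 / ln 29, a constant independent of n. So the limit is ln 20 / ln 29 = log_29(20).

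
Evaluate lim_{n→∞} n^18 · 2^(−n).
lim = 0

Exponentials with base > 1 dominate every fixed polynomial: for any fixed c, n^c / 2^n → 0 as n → ∞ (e.g. by the ratio test, or by writing 2^n = e^(n ln 2) and noting e^(n ln 2) / n^c → ∞). Hence n^18 · 2^(−n) = n^18 / 2^n → 0.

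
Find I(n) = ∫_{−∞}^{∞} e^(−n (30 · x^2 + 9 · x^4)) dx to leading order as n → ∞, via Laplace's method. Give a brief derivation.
I(n) ~ sqrt(π/(30n))

φ(x) = 30 · x^2 + 9 · x^4 has its unique global minimum at x* = 0 (since φ'(x) = 60x + 36x^3 = 0 only at x = 0 for real x with both coefficients positive, and φ → ∞ as |x| → ∞). At x* = 0, φ(0) = 0 and φ''(0) = 60. Laplace's method then gives
  I(n) ~ sqrt(2π / (n · φ''(0))) · e^(−n φ(0)) = sqrt(2π / (60n)) = sqrt(π/(30n)).
The 9 · x^4 term contributes only at subleading order (an O(1/n) relative correction).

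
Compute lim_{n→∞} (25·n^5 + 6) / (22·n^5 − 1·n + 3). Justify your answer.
lim = 25/22

For large n the leading n^5 terms dominate both numerator and denominator. Dividing top and bottom by n^5, every other term tends to 0, leaving 25/22.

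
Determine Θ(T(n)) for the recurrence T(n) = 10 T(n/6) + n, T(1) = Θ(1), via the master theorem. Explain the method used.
T(n) = Θ(n^(log_6 10))

Master theorem: compare f(n) = n to n^(log_6 10) where log_6 10 ≈ 1.285. Since 1 < log_6 10, we have f(n) = O(n^(log_6 10 − ε)) for some ε > 0 — Case 1. Hence T(n) = Θ(n^(log_6 10)).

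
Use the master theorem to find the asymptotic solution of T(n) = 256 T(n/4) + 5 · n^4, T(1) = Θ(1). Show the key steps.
T(n) = Θ(n^4 log n)

log_4 256 = 4, and f(n) = 5 · n^4 = Θ(n^(log_4 256)). This is Case 2 of the master theorem: T(n) = Θ(f(n) · log n) = Θ(n^4 log n).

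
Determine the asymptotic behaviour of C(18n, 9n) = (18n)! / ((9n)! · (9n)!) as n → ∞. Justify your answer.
C(18n, 9n) ~ (4)^(9n) · sqrt(1/(π·9n))

Write N = 9n. Apply Stirling to each factorial:
  (2N)! ~ sqrt(2π·2N) · (2N/e)^(2N),
  N! ~ sqrt(2π N) · (N/e)^N,
  (1N)! ~ sqrt(2π·1N) · (1N/e)^(1N).
The exponential factors combine to (2N)^(2N) / (N^N · (1N)^(1N)) = 2^(2N)/1^(1N) = (2^2/1^1)^N = (4)^N.
The square-root prefactors combine to sqrt(2π·2N) / (sqrt(2π N)·sqrt(2π·1N)) = sqrt(2 / (2π·1·N)) = sqrt(1/(π·9n)).
Substituting N = 9n: C(18n, 9n) ~ (4)^(9n) · sqrt(1/(π·9n)).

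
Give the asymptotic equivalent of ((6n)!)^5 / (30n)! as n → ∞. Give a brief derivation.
((6n)!)^5/(30n)! ~ ((2π·6n)^(4/2) / sqrt(5)) · 5^(−5·6n)  →  0

Write N = 6n. Stirling: N! ~ sqrt(2π N)(N/e)^N and (5N)! ~ sqrt(2π·5N)·(5N/e)^(5N).
  (N!)^5/(5N)! ~ (2π N)^(5/2) (N/e)^(5N) / [sqrt(2π·5N) (5N/e)^(5N)]
     = (2π N)^(5/2) / sqrt(2π·5N) · (N/(5N))^(5N)
     = (2π N)^((5−1)/2) / sqrt(5) · 5^(−5N).
Since 5^5 > 1, the factor 5^(−5N) decays exponentially, so the ratio → 0. Substituting N = 6n gives the stated form.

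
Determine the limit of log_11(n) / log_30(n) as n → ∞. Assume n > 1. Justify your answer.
lim = ln(30) / ln(11) = log_11(30)

Change of base: log_11(n) = ln n / ln 11 and log_30(n) = ln n / ln 30. The ratio is (ln n / ln 11) · (ln 30 / ln n) = ln 30 / ln 11, a constant independent of n. So the limit is ln 30 / ln 11 = log_11(30).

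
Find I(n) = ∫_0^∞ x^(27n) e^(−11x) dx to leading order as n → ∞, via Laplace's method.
I(n) ~ (sqrt(2π·27n) / 11) · (27n/(11e))^(27n)

Write the integrand as exp(27n ln x − 11x) and set f(x) = 27n ln x − 11x. Then f'(x) = 27n/x − 11 = 0 at x* = 27n/11, and f''(x*) = −27n/x*^2 = −11^2/(27n). Laplace's method (interior maximum) gives
  I(n) ~ e^(f(x*)) · sqrt(2π / |f''(x*)|)
        = exp(27n ln(27n/11) − 27n) · sqrt(2π · 27n / 11^2)
        = (27n/11)^(27n) e^(−27n) · sqrt(2π·27n) / 11
        = (sqrt(2π·27n) / 11) · (27n/(11e))^(27n).
This matches Γ(27n+1)/11^(27n+1) with Stirling applied to Γ.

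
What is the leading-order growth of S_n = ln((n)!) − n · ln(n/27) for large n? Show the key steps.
S_n ~ n · (ln 27 − 1) + O(ln n)

Stirling: ln((n)!) = n ln(n) − n + O(ln n).
  S_n = n ln(n) − n − n ln(n/27) + O(ln n)
      = n ln(n) − n ln n + n ln 27 − n + O(ln n)
      = n ln 27 − n + O(ln n)
      = n (ln 27 − 1) + O(ln n).
Numerically ln(27) − 1 ≈ 2.2958.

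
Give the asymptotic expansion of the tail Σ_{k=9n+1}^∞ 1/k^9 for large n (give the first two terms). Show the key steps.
Σ_{k>9n} 1/k^9 = 1/(8 · (9n)^8) − 1/(2 · (9n)^9) + O(1/(9n)^10)

Compare to the integral: ∫_{9n}^∞ x^(−9) dx = [−x^(−8)/8]_{9n}^∞ = 1/((9−1)·(9n)^8). The Euler-Maclaurin correction adds −f(9n)/2 = −1/(2·(9n)^9). Euler-Maclaurin then gives
  Σ_{k>9n} 1/k^9 = ∫_{9n}^∞ dx/x^9 − 1/(2·(9n)^9) + O(1/(9n)^10).
(Equivalently this is ζ(9) − Σ_{k≤9n} 1/k^9.)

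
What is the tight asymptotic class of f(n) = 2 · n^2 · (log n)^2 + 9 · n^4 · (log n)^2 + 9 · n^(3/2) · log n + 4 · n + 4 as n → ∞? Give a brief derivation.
f(n) ∈ Θ(n^4 · (log n)^2)

Compare the terms by growth order. For large n, n^a · (log n)^b dominates n^a' · (log n)^b' iff a > a', or (a = a' and b > b'). Ranking the 5 terms shows the dominant one is 9 · n^4 · (log n)^2. Hence f(n) ∈ Θ(n^4 · (log n)^2).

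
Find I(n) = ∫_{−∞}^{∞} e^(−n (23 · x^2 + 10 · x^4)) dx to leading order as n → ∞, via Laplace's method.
I(n) ~ sqrt(π/(23n))

φ(x) = 23 · x^2 + 10 · x^4 has its unique global minimum at x* = 0 (since φ'(x) = 46x + 40x^3 = 0 only at x = 0 for real x with both coefficients positive, and φ → ∞ as |x| → ∞). At x* = 0, φ(0) = 0 and φ''(0) = 46. Laplace's method then gives
  I(n) ~ sqrt(2π / (n · φ''(0))) · e^(−n φ(0)) = sqrt(2π / (46n)) = sqrt(π/(23n)).
The 10 · x^4 term contributes only at subleading order (an O(1/n) relative correction).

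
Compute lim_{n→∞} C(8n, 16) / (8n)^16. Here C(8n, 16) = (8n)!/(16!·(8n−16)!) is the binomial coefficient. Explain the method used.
lim = 1/16! = 1/20922789888000

With N = 8n → ∞: C(N, 16) / N^16 = [N(N−1)…(N−15)] / (16! · N^16) = (1/16!) · 1 · (1 − 1/(8n)) · … · (1 − 15/(8n)). Each factor → 1 as N → ∞, so the limit is 1/16! = 1/20922789888000.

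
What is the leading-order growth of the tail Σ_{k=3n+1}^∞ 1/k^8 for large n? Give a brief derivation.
Σ_{k>3n} 1/k^8 ~ 1/(7 · (3n)^7)

Compare to the integral: ∫_{3n}^∞ x^(−8) dx = [−x^(−7)/7]_{3n}^∞ = 1/((8−1)·(3n)^7). Euler-Maclaurin then gives
  Σ_{k>3n} 1/k^8 = ∫_{3n}^∞ dx/x^8 − 1/(2·(3n)^8) + O(1/(3n)^9).
(Equivalently this is ζ(8) − Σ_{k≤3n} 1/k^8.)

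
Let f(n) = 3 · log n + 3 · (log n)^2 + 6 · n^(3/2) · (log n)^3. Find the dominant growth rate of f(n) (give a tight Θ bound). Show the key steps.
f(n) ∈ Θ(n^(3/2) · (log n)^3)

Compare the terms by growth order. For large n, n^a · (log n)^b dominates n^a' · (log n)^b' iff a > a', or (a = a' and b > b'). Ranking the 3 terms shows the dominant one is 6 · n^(3/2) · (log n)^3. Hence f(n) ∈ Θ(n^(3/2) · (log n)^3).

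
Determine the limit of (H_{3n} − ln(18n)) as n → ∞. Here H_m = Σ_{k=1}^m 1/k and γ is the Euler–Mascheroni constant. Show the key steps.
lim = −ln 6 + γ

By Euler-Maclaurin, H_m = ln m + γ + O(1/m). So
  H_{3n} − ln(18n) = ln(3n) + γ − ln(18n) + O(1/n)
                       = ln(3/18) + γ + O(1/n).
Hence the limit is ln(3/18) + γ (= −ln 6).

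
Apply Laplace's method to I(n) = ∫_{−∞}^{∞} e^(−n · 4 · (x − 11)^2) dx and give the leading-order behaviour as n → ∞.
I(n) = sqrt(π/(4n))

Here φ(x) = 4 · (x − 11)^2 has its unique minimum at x* = 11 with φ(x*) = 0 and φ''(x*) = 8. Laplace's method gives
  I(n) ~ e^(−n φ(x*)) · sqrt(2π / (n · φ''(x*))) = sqrt(2π / (8n)) = sqrt(π/(4n)).
This is exact: substituting u = (x − 11)·sqrt(4n) gives I(n) = (1/sqrt(4n)) ∫_{−∞}^{∞} e^(−u^2) du = sqrt(π/(4n)).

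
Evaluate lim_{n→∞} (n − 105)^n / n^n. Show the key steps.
lim = e^(−105)

Rewrite as (1 − 105/n)^(n). By the standard limit (1 + x/n)^n → e^x, we have (1 − 105/n)^n → e^(−105), and raising to the 1st power gives e^(−105).
More precisely, ln[(1 − 105/n)^(n)] = n · ln(1 − 105/n) = n · (-105/n + O(1/n^2)) = -105 + O(1/n) → -105.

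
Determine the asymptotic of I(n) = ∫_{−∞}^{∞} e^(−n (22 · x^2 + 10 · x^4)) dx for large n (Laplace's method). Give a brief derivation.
I(n) ~ sqrt(π/(22n))

φ(x) = 22 · x^2 + 10 · x^4 has its unique global minimum at x* = 0 (since φ'(x) = 44x + 40x^3 = 0 only at x = 0 for real x with both coefficients positive, and φ → ∞ as |x| → ∞). At x* = 0, φ(0) = 0 and φ''(0) = 44. Laplace's method then gives
  I(n) ~ sqrt(2π / (n · φ''(0))) · e^(−n φ(0)) = sqrt(2π / (44n)) = sqrt(π/(22n)).
The 10 · x^4 term contributes only at subleading order (an O(1/n) relative correction).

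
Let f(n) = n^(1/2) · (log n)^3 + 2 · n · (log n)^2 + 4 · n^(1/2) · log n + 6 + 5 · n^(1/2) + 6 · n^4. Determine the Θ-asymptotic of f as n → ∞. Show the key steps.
f(n) ∈ Θ(n^4)

Compare the terms by growth order. For large n, n^a · (log n)^b dominates n^a' · (log n)^b' iff a > a', or (a = a' and b > b'). Ranking the 6 terms shows the dominant one is 6 · n^4. Hence f(n) ∈ Θ(n^4).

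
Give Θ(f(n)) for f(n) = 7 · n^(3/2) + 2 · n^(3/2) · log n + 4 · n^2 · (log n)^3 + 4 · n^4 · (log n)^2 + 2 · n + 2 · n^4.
f(n) ∈ Θ(n^4 · (log n)^2)

Compare the terms by growth order. For large n, n^a · (log n)^b dominates n^a' · (log n)^b' iff a > a', or (a = a' and b > b'). Ranking the 6 terms shows the dominant one is 4 · n^4 · (log n)^2. Hence f(n) ∈ Θ(n^4 · (log n)^2).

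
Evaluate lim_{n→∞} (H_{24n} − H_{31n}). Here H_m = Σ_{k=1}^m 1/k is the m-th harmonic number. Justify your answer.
lim = ln(24/31)

Euler-Maclaurin gives H_m = ln m + γ + 1/(2m) + O(1/m^2). The γ and O(1/m) terms cancel in the difference:
  H_{24n} − H_{31n} = ln(24n) − ln(31n) + O(1/n) = ln(24/31) + O(1/n).
Hence the limit is ln(24/31).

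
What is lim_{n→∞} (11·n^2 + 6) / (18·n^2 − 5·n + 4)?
lim = 11/18

For large n the leading n^2 terms dominate both numerator and denominator. Dividing top and bottom by n^2, every other term tends to 0, leaving 11/18.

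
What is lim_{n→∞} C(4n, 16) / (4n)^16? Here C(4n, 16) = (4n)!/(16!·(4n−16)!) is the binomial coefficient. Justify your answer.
lim = 1/16! = 1/20922789888000

With N = 4n → ∞: C(N, 16) / N^16 = [N(N−1)…(N−15)] / (16! · N^16) = (1/16!) · 1 · (1 − 1/(4n)) · … · (1 − 15/(4n)). Each factor → 1 as N → ∞, so the limit is 1/16! = 1/20922789888000.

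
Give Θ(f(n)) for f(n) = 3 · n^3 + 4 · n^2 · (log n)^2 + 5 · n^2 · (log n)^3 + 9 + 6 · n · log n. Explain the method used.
f(n) ∈ Θ(n^3)

Compare the terms by growth order. For large n, n^a · (log n)^b dominates n^a' · (log n)^b' iff a > a', or (a = a' and b > b'). Ranking the 5 terms shows the dominant one is 3 · n^3. Hence f(n) ∈ Θ(n^3).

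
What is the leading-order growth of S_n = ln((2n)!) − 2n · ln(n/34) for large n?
S_n ~ 2n · (ln 68 − 1) + O(ln n)

Stirling: ln((2n)!) = 2n ln(2n) − 2n + O(ln n).
  S_n = 2n ln(2n) − 2n − 2n ln(n/34) + O(ln n)
      = 2n ln(2n) − 2n ln n + 2n ln 34 − 2n + O(ln n)
      = 2n ln 2 + 2n ln 34 − 2n + O(ln n)
      = 2n (ln 68 − 1) + O(ln n).
Numerically ln(68) − 1 ≈ 3.2195.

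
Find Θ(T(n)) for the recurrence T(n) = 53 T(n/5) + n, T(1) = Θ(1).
T(n) = Θ(n^(log_5 53))

Master theorem: compare f(n) = n to n^(log_5 53) where log_5 53 ≈ 2.467. Since 1 < log_5 53, we have f(n) = O(n^(log_5 53 − ε)) for some ε > 0 — Case 1. Hence T(n) = Θ(n^(log_5 53)).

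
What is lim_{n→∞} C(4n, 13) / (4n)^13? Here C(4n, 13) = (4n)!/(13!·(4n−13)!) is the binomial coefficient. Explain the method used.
lim = 1/13! = 1/6227020800

With N = 4n → ∞: C(N, 13) / N^13 = [N(N−1)…(N−12)] / (13! · N^13) = (1/13!) · 1 · (1 − 1/(4n)) · … · (1 − 12/(4n)). Each factor → 1 as N → ∞, so the limit is 1/13! = 1/6227020800.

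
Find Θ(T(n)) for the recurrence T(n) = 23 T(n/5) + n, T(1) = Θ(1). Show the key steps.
T(n) = Θ(n^(log_5 23))

Master theorem: compare f(n) = n to n^(log_5 23) where log_5 23 ≈ 1.948. Since 1 < log_5 23, we have f(n) = O(n^(log_5 23 − ε)) for some ε > 0 — Case 1. Hence T(n) = Θ(n^(log_5 23)).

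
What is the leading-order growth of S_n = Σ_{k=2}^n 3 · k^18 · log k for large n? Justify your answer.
S_n ~ 3 · n^19 log n / 19 − 3 · n^19 / 361

By integral comparison, S_n = ∫_1^n 3 · x^18 · log x dx + O(n^18 · log n). For the integral, ∫ x^18 log x dx = n^19 log n / 19 − n^19/361 (integration by parts). Hence S_n ~ 3 · n^19 log n / 19 − 3 · n^19 / 361.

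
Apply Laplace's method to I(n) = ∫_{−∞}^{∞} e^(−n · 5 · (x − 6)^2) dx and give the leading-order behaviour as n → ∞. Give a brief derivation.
I(n) = sqrt(π/(5n))

Here φ(x) = 5 · (x − 6)^2 has its unique minimum at x* = 6 with φ(x*) = 0 and φ''(x*) = 10. Laplace's method gives
  I(n) ~ e^(−n φ(x*)) · sqrt(2π / (n · φ''(x*))) = sqrt(2π / (10n)) = sqrt(π/(5n)).
This is exact: substituting u = (x − 6)·sqrt(5n) gives I(n) = (1/sqrt(5n)) ∫_{−∞}^{∞} e^(−u^2) du = sqrt(π/(5n)).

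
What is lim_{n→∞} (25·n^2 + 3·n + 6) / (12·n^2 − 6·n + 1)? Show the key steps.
lim = 25/12

For large n the leading n^2 terms dominate both numerator and denominator. Dividing top and bottom by n^2, every other term tends to 0, leaving 25/12.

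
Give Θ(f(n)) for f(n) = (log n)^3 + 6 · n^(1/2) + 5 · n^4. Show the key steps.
f(n) ∈ Θ(n^4)

Compare the terms by growth order. For large n, n^a · (log n)^b dominates n^a' · (log n)^b' iff a > a', or (a = a' and b > b'). Ranking the 3 terms shows the dominant one is 5 · n^4. Hence f(n) ∈ Θ(n^4).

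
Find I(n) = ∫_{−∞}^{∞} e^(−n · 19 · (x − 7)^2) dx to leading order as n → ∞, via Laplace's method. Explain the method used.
I(n) = sqrt(π/(19n))

Here φ(x) = 19 · (x − 7)^2 has its unique minimum at x* = 7 with φ(x*) = 0 and φ''(x*) = 38. Laplace's method gives
  I(n) ~ e^(−n φ(x*)) · sqrt(2π / (n · φ''(x*))) = sqrt(2π / (38n)) = sqrt(π/(19n)).
This is exact: substituting u = (x − 7)·sqrt(19n) gives I(n) = (1/sqrt(19n)) ∫_{−∞}^{∞} e^(−u^2) du = sqrt(π/(19n)).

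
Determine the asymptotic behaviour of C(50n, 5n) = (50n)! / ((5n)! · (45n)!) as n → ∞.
C(50n, 5n) ~ (10000000000/387420489)^(5n) · sqrt(5/(9π·5n))

Write N = 5n. Apply Stirling to each factorial:
  (10N)! ~ sqrt(2π·10N) · (10N/e)^(10N),
  N! ~ sqrt(2π N) · (N/e)^N,
  (9N)! ~ sqrt(2π·9N) · (9N/e)^(9N).
The exponential factors combine to (10N)^(10N) / (N^N · (9N)^(9N)) = 10^(10N)/9^(9N) = (10^10/9^9)^N = (10000000000/387420489)^N.
The square-root prefactors combine to sqrt(2π·10N) / (sqrt(2π N)·sqrt(2π·9N)) = sqrt(10 / (2π·9·N)) = sqrt(5/(9π·5n)).
Substituting N = 5n: C(50n, 5n) ~ (10000000000/387420489)^(5n) · sqrt(5/(9π·5n)).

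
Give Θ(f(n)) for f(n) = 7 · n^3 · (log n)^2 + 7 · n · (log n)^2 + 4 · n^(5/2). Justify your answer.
f(n) ∈ Θ(n^3 · (log n)^2)

Compare the terms by growth order. For large n, n^a · (log n)^b dominates n^a' · (log n)^b' iff a > a', or (a = a' and b > b'). Ranking the 3 terms shows the dominant one is 7 · n^3 · (log n)^2. Hence f(n) ∈ Θ(n^3 · (log n)^2).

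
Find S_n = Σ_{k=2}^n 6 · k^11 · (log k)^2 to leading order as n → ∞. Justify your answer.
S_n ~ n^12 · (log n)^2 / 2

By integral comparison, S_n = ∫_1^n 6 · x^11 · (log x)^2 dx + O(n^11 · (log n)^2). For the integral, the leading term of ∫_1^n x^11 (log x)^2 dx is n^12/12 · (log n)^2 (by repeated integration by parts; each step lowers the log-exponent and produces a relatively O(1/log n) correction). Hence S_n ~ n^12 · (log n)^2 / 2.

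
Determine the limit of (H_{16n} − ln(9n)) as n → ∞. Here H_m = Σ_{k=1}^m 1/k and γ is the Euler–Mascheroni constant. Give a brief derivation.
lim = ln(16/9) + γ

By Euler-Maclaurin, H_m = ln m + γ + O(1/m). So
  H_{16n} − ln(9n) = ln(16n) + γ − ln(9n) + O(1/n)
                       = ln(16/9) + γ + O(1/n).
Hence the limit is ln(16/9) + γ.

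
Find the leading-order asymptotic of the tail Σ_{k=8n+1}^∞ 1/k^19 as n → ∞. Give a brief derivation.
Σ_{k>8n} 1/k^19 ~ 1/(18 · (8n)^18)

Compare to the integral: ∫_{8n}^∞ x^(−19) dx = [−x^(−18)/18]_{8n}^∞ = 1/((19−1)·(8n)^18). Euler-Maclaurin then gives
  Σ_{k>8n} 1/k^19 = ∫_{8n}^∞ dx/x^19 − 1/(2·(8n)^19) + O(1/(8n)^20).
(Equivalently this is ζ(19) − Σ_{k≤8n} 1/k^19.)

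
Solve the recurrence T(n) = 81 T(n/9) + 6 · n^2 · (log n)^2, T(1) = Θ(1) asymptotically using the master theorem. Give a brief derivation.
T(n) = Θ(n^2 · (log n)^3)

Here log_9 81 = 2 and f(n) = 6 · n^2 · (log n)^2 = Θ(n^(log_9 81) · (log n)^2). This is the extended Case 2 of the master theorem (f matches the critical exponent up to log factors), giving T(n) = Θ(n^(log_9 81) · (log n)^(2+1)) = Θ(n^2 · (log n)^3).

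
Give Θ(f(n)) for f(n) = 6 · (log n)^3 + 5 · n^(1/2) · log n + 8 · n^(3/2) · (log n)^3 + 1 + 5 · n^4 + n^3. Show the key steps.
f(n) ∈ Θ(n^4)

Compare the terms by growth order. For large n, n^a · (log n)^b dominates n^a' · (log n)^b' iff a > a', or (a = a' and b > b'). Ranking the 6 terms shows the dominant one is 5 · n^4. Hence f(n) ∈ Θ(n^4).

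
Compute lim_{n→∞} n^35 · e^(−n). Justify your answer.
lim = 0

Exponentials with base > 1 dominate every fixed polynomial: for any fixed c, n^c / e^n → 0 as n → ∞ (e.g. by the ratio test, or since e^n grows faster than any power of n). Hence n^35 · e^(−n) = n^35 / e^n → 0.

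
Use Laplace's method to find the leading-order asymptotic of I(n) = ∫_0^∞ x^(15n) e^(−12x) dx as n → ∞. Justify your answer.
I(n) ~ (sqrt(2π·15n) / 12) · (15n/(12e))^(15n)

Write the integrand as exp(15n ln x − 12x) and set f(x) = 15n ln x − 12x. Then f'(x) = 15n/x − 12 = 0 at x* = 15n/12, and f''(x*) = −15n/x*^2 = −12^2/(15n). Laplace's method (interior maximum) gives
  I(n) ~ e^(f(x*)) · sqrt(2π / |f''(x*)|)
        = exp(15n ln(15n/12) − 15n) · sqrt(2π · 15n / 12^2)
        = (15n/12)^(15n) e^(−15n) · sqrt(2π·15n) / 12
        = (sqrt(2π·15n) / 12) · (15n/(12e))^(15n).
This matches Γ(15n+1)/12^(15n+1) with Stirling applied to Γ.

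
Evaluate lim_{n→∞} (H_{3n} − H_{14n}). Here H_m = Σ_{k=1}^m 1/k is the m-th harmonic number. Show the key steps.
lim = ln(3/14)

Euler-Maclaurin gives H_m = ln m + γ + 1/(2m) + O(1/m^2). The γ and O(1/m) terms cancel in the difference:
  H_{3n} − H_{14n} = ln(3n) − ln(14n) + O(1/n) = ln(3/14) + O(1/n).
Hence the limit is ln(3/14).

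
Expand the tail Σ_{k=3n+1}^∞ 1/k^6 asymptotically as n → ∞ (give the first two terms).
Σ_{k>3n} 1/k^6 = 1/(5 · (3n)^5) − 1/(2 · (3n)^6) + O(1/(3n)^7)

Compare to the integral: ∫_{3n}^∞ x^(−6) dx = [−x^(−5)/5]_{3n}^∞ = 1/((6−1)·(3n)^5). The Euler-Maclaurin correction adds −f(3n)/2 = −1/(2·(3n)^6). Euler-Maclaurin then gives
  Σ_{k>3n} 1/k^6 = ∫_{3n}^∞ dx/x^6 − 1/(2·(3n)^6) + O(1/(3n)^7).
(Equivalently this is ζ(6) − Σ_{k≤3n} 1/k^6.)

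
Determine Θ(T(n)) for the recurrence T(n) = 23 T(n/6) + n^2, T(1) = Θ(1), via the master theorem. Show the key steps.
T(n) = Θ(n^2)

log_6 23 ≈ 1.750. f(n) = n^2 dominates n^(log_6 23) since 2 > 1.750, and the regularity condition a·f(n/b) = 23·(n/6)^2 = (23/36)·n^2 ≤ c·f(n) holds with c = 23/36 ≈ 0.639 < 1. So this is Case 3: T(n) = Θ(f(n)) = Θ(n^2).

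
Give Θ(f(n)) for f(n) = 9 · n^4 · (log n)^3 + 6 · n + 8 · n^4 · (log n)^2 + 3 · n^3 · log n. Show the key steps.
f(n) ∈ Θ(n^4 · (log n)^3)

Compare the terms by growth order. For large n, n^a · (log n)^b dominates n^a' · (log n)^b' iff a > a', or (a = a' and b > b'). Ranking the 4 terms shows the dominant one is 9 · n^4 · (log n)^3. Hence f(n) ∈ Θ(n^4 · (log n)^3).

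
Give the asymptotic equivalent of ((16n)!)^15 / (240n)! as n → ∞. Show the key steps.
((16n)!)^15/(240n)! ~ ((2π·16n)^(14/2) / sqrt(15)) · 15^(−15·16n)  →  0

Write N = 16n. Stirling: N! ~ sqrt(2π N)(N/e)^N and (15N)! ~ sqrt(2π·15N)·(15N/e)^(15N).
  (N!)^15/(15N)! ~ (2π N)^(15/2) (N/e)^(15N) / [sqrt(2π·15N) (15N/e)^(15N)]
     = (2π N)^(15/2) / sqrt(2π·15N) · (N/(15N))^(15N)
     = (2π N)^((15−1)/2) / sqrt(15) · 15^(−15N).
Since 15^15 > 1, the factor 15^(−15N) decays exponentially, so the ratio → 0. Substituting N = 16n gives the stated form.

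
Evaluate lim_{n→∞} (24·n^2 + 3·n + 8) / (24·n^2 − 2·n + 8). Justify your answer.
lim = 24/24 = 1

For large n the leading n^2 terms dominate both numerator and denominator. Dividing top and bottom by n^2, every other term tends to 0, leaving 24/24 = 1.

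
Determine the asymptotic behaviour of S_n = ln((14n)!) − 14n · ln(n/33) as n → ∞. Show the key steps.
S_n ~ 14n · (ln 462 − 1) + O(ln n)

Stirling: ln((14n)!) = 14n ln(14n) − 14n + O(ln n).
  S_n = 14n ln(14n) − 14n − 14n ln(n/33) + O(ln n)
      = 14n ln(14n) − 14n ln n + 14n ln 33 − 14n + O(ln n)
      = 14n ln 14 + 14n ln 33 − 14n + O(ln n)
      = 14n (ln 462 − 1) + O(ln n).
Numerically ln(462) − 1 ≈ 5.1356.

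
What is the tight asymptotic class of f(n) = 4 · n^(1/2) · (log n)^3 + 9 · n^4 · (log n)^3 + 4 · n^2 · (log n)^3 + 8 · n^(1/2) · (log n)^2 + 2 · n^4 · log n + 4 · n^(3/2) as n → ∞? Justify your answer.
f(n) ∈ Θ(n^4 · (log n)^3)

Compare the terms by growth order. For large n, n^a · (log n)^b dominates n^a' · (log n)^b' iff a > a', or (a = a' and b > b'). Ranking the 6 terms shows the dominant one is 9 · n^4 · (log n)^3. Hence f(n) ∈ Θ(n^4 · (log n)^3).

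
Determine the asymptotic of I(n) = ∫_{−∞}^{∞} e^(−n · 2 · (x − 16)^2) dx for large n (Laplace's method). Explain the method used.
I(n) = sqrt(π/(2n))

Here φ(x) = 2 · (x − 16)^2 has its unique minimum at x* = 16 with φ(x*) = 0 and φ''(x*) = 4. Laplace's method gives
  I(n) ~ e^(−n φ(x*)) · sqrt(2π / (n · φ''(x*))) = sqrt(2π / (4n)) = sqrt(π/(2n)).
This is exact: substituting u = (x − 16)·sqrt(2n) gives I(n) = (1/sqrt(2n)) ∫_{−∞}^{∞} e^(−u^2) du = sqrt(π/(2n)).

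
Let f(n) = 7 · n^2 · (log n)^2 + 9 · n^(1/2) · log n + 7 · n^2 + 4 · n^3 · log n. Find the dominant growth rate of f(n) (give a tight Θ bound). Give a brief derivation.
f(n) ∈ Θ(n^3 · log n)

Compare the terms by growth order. For large n, n^a · (log n)^b dominates n^a' · (log n)^b' iff a > a', or (a = a' and b > b'). Ranking the 4 terms shows the dominant one is 4 · n^3 · log n. Hence f(n) ∈ Θ(n^3 · log n).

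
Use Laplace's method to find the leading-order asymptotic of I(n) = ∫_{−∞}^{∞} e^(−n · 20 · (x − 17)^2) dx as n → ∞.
I(n) = sqrt(π/(20n))

Here φ(x) = 20 · (x − 17)^2 has its unique minimum at x* = 17 with φ(x*) = 0 and φ''(x*) = 40. Laplace's method gives
  I(n) ~ e^(−n φ(x*)) · sqrt(2π / (n · φ''(x*))) = sqrt(2π / (40n)) = sqrt(π/(20n)).
This is exact: substituting u = (x − 17)·sqrt(20n) gives I(n) = (1/sqrt(20n)) ∫_{−∞}^{∞} e^(−u^2) du = sqrt(π/(20n)).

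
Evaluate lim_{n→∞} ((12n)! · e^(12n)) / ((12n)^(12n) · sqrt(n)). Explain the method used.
lim = sqrt(2π·12)

Stirling: (12n)! ~ sqrt(2π·12n) · (12n/e)^(12n). Hence
  (12n)! · e^(12n) / (12n)^(12n) ~ sqrt(2π·12n).
Dividing by sqrt(n): sqrt(2π·12n) / sqrt(n) = sqrt(2π·12) · n^((1−1)/2), so the limit is sqrt(2π·12).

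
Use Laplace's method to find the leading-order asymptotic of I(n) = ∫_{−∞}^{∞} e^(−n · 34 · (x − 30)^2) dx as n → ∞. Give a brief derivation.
I(n) = sqrt(π/(34n))

Here φ(x) = 34 · (x − 30)^2 has its unique minimum at x* = 30 with φ(x*) = 0 and φ''(x*) = 68. Laplace's method gives
  I(n) ~ e^(−n φ(x*)) · sqrt(2π / (n · φ''(x*))) = sqrt(2π / (68n)) = sqrt(π/(34n)).
This is exact: substituting u = (x − 30)·sqrt(34n) gives I(n) = (1/sqrt(34n)) ∫_{−∞}^{∞} e^(−u^2) du = sqrt(π/(34n)).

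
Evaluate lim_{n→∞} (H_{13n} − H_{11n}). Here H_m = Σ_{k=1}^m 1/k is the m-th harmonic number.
lim = ln(13/11)

Euler-Maclaurin gives H_m = ln m + γ + 1/(2m) + O(1/m^2). The γ and O(1/m) terms cancel in the difference:
  H_{13n} − H_{11n} = ln(13n) − ln(11n) + O(1/n) = ln(13/11) + O(1/n).
Hence the limit is ln(13/11).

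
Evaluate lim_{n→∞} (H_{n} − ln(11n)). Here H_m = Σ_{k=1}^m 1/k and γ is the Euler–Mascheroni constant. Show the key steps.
lim = −ln 11 + γ

By Euler-Maclaurin, H_m = ln m + γ + O(1/m). So
  H_{n} − ln(11n) = ln(n) + γ − ln(11n) + O(1/n)
                       = ln(1/11) + γ + O(1/n).
Hence the limit is ln(1/11) + γ.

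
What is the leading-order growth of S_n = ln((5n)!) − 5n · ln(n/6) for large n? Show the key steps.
S_n ~ 5n · (ln 30 − 1) + O(ln n)

Stirling: ln((5n)!) = 5n ln(5n) − 5n + O(ln n).
  S_n = 5n ln(5n) − 5n − 5n ln(n/6) + O(ln n)
      = 5n ln(5n) − 5n ln n + 5n ln 6 − 5n + O(ln n)
      = 5n ln 5 + 5n ln 6 − 5n + O(ln n)
      = 5n (ln 30 − 1) + O(ln n).
Numerically ln(30) − 1 ≈ 2.4012.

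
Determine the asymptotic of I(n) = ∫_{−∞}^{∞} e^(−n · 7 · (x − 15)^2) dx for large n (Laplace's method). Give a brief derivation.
I(n) = sqrt(π/(7n))

Here φ(x) = 7 · (x − 15)^2 has its unique minimum at x* = 15 with φ(x*) = 0 and φ''(x*) = 14. Laplace's method gives
  I(n) ~ e^(−n φ(x*)) · sqrt(2π / (n · φ''(x*))) = sqrt(2π / (14n)) = sqrt(π/(7n)).
This is exact: substituting u = (x − 15)·sqrt(7n) gives I(n) = (1/sqrt(7n)) ∫_{−∞}^{∞} e^(−u^2) du = sqrt(π/(7n)).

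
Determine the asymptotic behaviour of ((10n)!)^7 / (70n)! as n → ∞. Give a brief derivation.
((10n)!)^7/(70n)! ~ ((2π·10n)^(6/2) / sqrt(7)) · 7^(−7·10n)  →  0

Write N = 10n. Stirling: N! ~ sqrt(2π N)(N/e)^N and (7N)! ~ sqrt(2π·7N)·(7N/e)^(7N).
  (N!)^7/(7N)! ~ (2π N)^(7/2) (N/e)^(7N) / [sqrt(2π·7N) (7N/e)^(7N)]
     = (2π N)^(7/2) / sqrt(2π·7N) · (N/(7N))^(7N)
     = (2π N)^((7−1)/2) / sqrt(7) · 7^(−7N).
Since 7^7 > 1, the factor 7^(−7N) decays exponentially, so the ratio → 0. Substituting N = 10n gives the stated form.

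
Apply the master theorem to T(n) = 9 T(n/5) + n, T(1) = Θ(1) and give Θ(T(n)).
T(n) = Θ(n^(log_5 9))

Master theorem: compare f(n) = n to n^(log_5 9) where log_5 9 ≈ 1.365. Since 1 < log_5 9, we have f(n) = O(n^(log_5 9 − ε)) for some ε > 0 — Case 1. Hence T(n) = Θ(n^(log_5 9)).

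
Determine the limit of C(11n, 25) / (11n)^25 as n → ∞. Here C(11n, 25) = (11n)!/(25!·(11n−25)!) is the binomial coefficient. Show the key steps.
lim = 1/25! = 1/15511210043330985984000000

With N = 11n → ∞: C(N, 25) / N^25 = [N(N−1)…(N−24)] / (25! · N^25) = (1/25!) · 1 · (1 − 1/(11n)) · … · (1 − 24/(11n)). Each factor → 1 as N → ∞, so the limit is 1/25! = 1/15511210043330985984000000.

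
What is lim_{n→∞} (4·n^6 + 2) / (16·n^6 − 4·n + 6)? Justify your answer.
lim = 4/16 = 1/4

For large n the leading n^6 terms dominate both numerator and denominator. Dividing top and bottom by n^6, every other term tends to 0, leaving 4/16 = 1/4.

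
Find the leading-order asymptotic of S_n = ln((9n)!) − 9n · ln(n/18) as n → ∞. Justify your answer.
S_n ~ 9n · (ln 162 − 1) + O(ln n)

Stirling: ln((9n)!) = 9n ln(9n) − 9n + O(ln n).
  S_n = 9n ln(9n) − 9n − 9n ln(n/18) + O(ln n)
      = 9n ln(9n) − 9n ln n + 9n ln 18 − 9n + O(ln n)
      = 9n ln 9 + 9n ln 18 − 9n + O(ln n)
      = 9n (ln 162 − 1) + O(ln n).
Numerically ln(162) − 1 ≈ 4.0876.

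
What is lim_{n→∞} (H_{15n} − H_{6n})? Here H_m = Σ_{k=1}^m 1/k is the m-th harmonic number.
lim = ln(15/6) = ln(5/2)

Euler-Maclaurin gives H_m = ln m + γ + 1/(2m) + O(1/m^2). The γ and O(1/m) terms cancel in the difference:
  H_{15n} − H_{6n} = ln(15n) − ln(6n) + O(1/n) = ln(15/6) + O(1/n).
Hence the limit is ln(15/6) = ln(5/2).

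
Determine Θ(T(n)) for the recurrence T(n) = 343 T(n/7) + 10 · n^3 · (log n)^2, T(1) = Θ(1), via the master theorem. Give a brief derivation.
T(n) = Θ(n^3 · (log n)^3)

Here log_7 343 = 3 and f(n) = 10 · n^3 · (log n)^2 = Θ(n^(log_7 343) · (log n)^2). This is the extended Case 2 of the master theorem (f matches the critical exponent up to log factors), giving T(n) = Θ(n^(log_7 343) · (log n)^(2+1)) = Θ(n^3 · (log n)^3).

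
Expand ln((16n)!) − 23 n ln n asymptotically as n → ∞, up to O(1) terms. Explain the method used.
ln((16n)!) − 23 n ln n = −7 n ln n + 16(ln 16 − 1) n + (1/2) ln(2π·16n) + O(1/n)

Stirling: ln((16n)!) = 16n ln(16n) − 16n + (1/2) ln(2π·16n) + O(1/n).
Expand 16n ln(16n) = 16n (ln n + ln 16) = 16n ln n + 16n ln 16.
Subtract 23n ln n: leading term is (16 − 23) n ln n = −7 n ln n. The next term is 16n ln 16 − 16n = 16(ln 16 − 1) n. Then the (1/2) ln(2π·16n) correction.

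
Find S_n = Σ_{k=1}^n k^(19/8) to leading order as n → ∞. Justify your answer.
S_n ~ (8/27) · n^(27/8)

Integral comparison: Σ_{k=1}^n k^(19/8) = ∫_0^n x^(19/8) dx + O(n^(19/8)). The integral is n^(1 + 19/8) / (1 + 19/8) = n^((19+8)/8) / ((19+8)/8) = (8/27) · n^(27/8).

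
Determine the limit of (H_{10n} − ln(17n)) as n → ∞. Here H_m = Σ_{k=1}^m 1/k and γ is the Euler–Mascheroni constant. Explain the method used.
lim = ln(10/17) + γ

By Euler-Maclaurin, H_m = ln m + γ + O(1/m). So
  H_{10n} − ln(17n) = ln(10n) + γ − ln(17n) + O(1/n)
                       = ln(10/17) + γ + O(1/n).
Hence the limit is ln(10/17) + γ.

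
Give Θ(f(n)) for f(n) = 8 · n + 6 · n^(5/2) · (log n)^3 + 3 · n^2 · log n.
f(n) ∈ Θ(n^(5/2) · (log n)^3)

Compare the terms by growth order. For large n, n^a · (log n)^b dominates n^a' · (log n)^b' iff a > a', or (a = a' and b > b'). Ranking the 3 terms shows the dominant one is 6 · n^(5/2) · (log n)^3. Hence f(n) ∈ Θ(n^(5/2) · (log n)^3).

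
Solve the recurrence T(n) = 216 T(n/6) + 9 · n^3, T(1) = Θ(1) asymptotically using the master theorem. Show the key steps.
T(n) = Θ(n^3 log n)

log_6 216 = 3, and f(n) = 9 · n^3 = Θ(n^(log_6 216)). This is Case 2 of the master theorem: T(n) = Θ(f(n) · log n) = Θ(n^3 log n).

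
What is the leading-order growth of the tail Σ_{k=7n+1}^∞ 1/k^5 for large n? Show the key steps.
Σ_{k>7n} 1/k^5 ~ 1/(4 · (7n)^4)

Compare to the integral: ∫_{7n}^∞ x^(−5) dx = [−x^(−4)/4]_{7n}^∞ = 1/((5−1)·(7n)^4). Euler-Maclaurin then gives
  Σ_{k>7n} 1/k^5 = ∫_{7n}^∞ dx/x^5 − 1/(2·(7n)^5) + O(1/(7n)^6).
(Equivalently this is ζ(5) − Σ_{k≤7n} 1/k^5.)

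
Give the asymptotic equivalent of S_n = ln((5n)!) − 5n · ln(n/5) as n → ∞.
S_n ~ 5n · (ln 25 − 1) + O(ln n)

Stirling: ln((5n)!) = 5n ln(5n) − 5n + O(ln n).
  S_n = 5n ln(5n) − 5n − 5n ln(n/5) + O(ln n)
      = 5n ln(5n) − 5n ln n + 5n ln 5 − 5n + O(ln n)
      = 5n ln 5 + 5n ln 5 − 5n + O(ln n)
      = 5n (ln 25 − 1) + O(ln n).
Numerically ln(25) − 1 ≈ 2.2189.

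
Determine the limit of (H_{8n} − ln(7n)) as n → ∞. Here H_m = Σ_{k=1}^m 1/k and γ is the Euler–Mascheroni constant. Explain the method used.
lim = ln(8/7) + γ

By Euler-Maclaurin, H_m = ln m + γ + O(1/m). So
  H_{8n} − ln(7n) = ln(8n) + γ − ln(7n) + O(1/n)
                       = ln(8/7) + γ + O(1/n).
Hence the limit is ln(8/7) + γ.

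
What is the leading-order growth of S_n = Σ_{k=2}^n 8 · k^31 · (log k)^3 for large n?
S_n ~ n^32 · (log n)^3 / 4

By integral comparison, S_n = ∫_1^n 8 · x^31 · (log x)^3 dx + O(n^31 · (log n)^3). For the integral, the leading term of ∫_1^n x^31 (log x)^3 dx is n^32/32 · (log n)^3 (by repeated integration by parts; each step lowers the log-exponent and produces a relatively O(1/log n) correction). Hence S_n ~ n^32 · (log n)^3 / 4.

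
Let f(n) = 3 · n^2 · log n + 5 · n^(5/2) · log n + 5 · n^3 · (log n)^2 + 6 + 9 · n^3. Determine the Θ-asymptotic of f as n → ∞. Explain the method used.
f(n) ∈ Θ(n^3 · (log n)^2)

Compare the terms by growth order. For large n, n^a · (log n)^b dominates n^a' · (log n)^b' iff a > a', or (a = a' and b > b'). Ranking the 5 terms shows the dominant one is 5 · n^3 · (log n)^2. Hence f(n) ∈ Θ(n^3 · (log n)^2).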